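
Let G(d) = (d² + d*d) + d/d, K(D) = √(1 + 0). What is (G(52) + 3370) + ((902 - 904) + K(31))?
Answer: 8778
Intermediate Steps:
K(D) = 1 (K(D) = √1 = 1)
G(d) = 1 + 2*d² (G(d) = (d² + d²) + 1 = 2*d² + 1 = 1 + 2*d²)
(G(52) + 3370) + ((902 - 904) + K(31)) = ((1 + 2*52²) + 3370) + ((902 - 904) + 1) = ((1 + 2*2704) + 3370) + (-2 + 1) = ((1 + 5408) + 3370) - 1 = (5409 + 3370) - 1 = 8779 - 1 = 8778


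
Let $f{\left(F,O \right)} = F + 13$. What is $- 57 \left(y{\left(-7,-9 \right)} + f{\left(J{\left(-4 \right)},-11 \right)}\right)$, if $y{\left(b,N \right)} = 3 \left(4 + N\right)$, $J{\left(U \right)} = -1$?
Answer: $171$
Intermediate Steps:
$f{\left(F,O \right)} = 13 + F$
$y{\left(b,N \right)} = 12 + 3 N$
$- 57 \left(y{\left(-7,-9 \right)} + f{\left(J{\left(-4 \right)},-11 \right)}\right) = - 57 \left(\left(12 + 3 \left(-9\right)\right) + \left(13 - 1\right)\right) = - 57 \left(\left(12 - 27\right) + 12\right) = - 57 \left(-15 + 12\right) = \left(-57\right) \left(-3\right) = 171$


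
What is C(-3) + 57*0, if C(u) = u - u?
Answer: 0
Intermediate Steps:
C(u) = 0
C(-3) + 57*0 = 0 + 57*0 = 0 + 0 = 0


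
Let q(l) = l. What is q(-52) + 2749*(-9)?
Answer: -24793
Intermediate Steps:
q(-52) + 2749*(-9) = -52 + 2749*(-9) = -52 - 24741 = -24793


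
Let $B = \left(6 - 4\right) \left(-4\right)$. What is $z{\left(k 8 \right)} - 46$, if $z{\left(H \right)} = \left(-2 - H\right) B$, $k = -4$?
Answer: $-286$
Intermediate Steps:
$B = -8$ ($B = 2 \left(-4\right) = -8$)
$z{\left(H \right)} = 16 + 8 H$ ($z{\left(H \right)} = \left(-2 - H\right) \left(-8\right) = 16 + 8 H$)
$z{\left(k 8 \right)} - 46 = \left(16 + 8 \left(\left(-4\right) 8\right)\right) - 46 = \left(16 + 8 \left(-32\right)\right) + \left(-1761 + 1715\right) = \left(16 - 256\right) - 46 = -240 - 46 = -286$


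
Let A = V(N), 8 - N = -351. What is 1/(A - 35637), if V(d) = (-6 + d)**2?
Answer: 1/88972 ≈ 1.1239e-5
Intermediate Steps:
N = 359 (N = 8 - 1*(-351) = 8 + 351 = 359)
A = 124609 (A = (-6 + 359)**2 = 353**2 = 124609)
1/(A - 35637) = 1/(124609 - 35637) = 1/88972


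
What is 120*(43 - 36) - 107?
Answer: 733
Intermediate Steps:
120*(43 - 36) - 107 = 120*7 - 107 = 840 - 107 = 733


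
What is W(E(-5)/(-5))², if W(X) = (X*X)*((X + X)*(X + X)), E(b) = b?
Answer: 16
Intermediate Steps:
W(X) = 4*X⁴ (W(X) = X²*((2*X)*(2*X)) = X²*(4*X²) = 4*X⁴)
W(E(-5)/(-5))² = (4*(-5/(-5))⁴)² = (4*(-5*(-⅕))⁴)² = (4*1⁴)² = (4*1)² = 4² = 16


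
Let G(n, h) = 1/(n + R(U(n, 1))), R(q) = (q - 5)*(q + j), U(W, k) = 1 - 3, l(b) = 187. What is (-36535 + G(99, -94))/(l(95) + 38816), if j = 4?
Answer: -1035158/1105085 ≈ -0.93672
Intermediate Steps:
U(W, k) = -2
R(q) = (-5 + q)*(4 + q) (R(q) = (q - 5)*(q + 4) = (-5 + q)*(4 + q))
G(n, h) = 1/(-14 + n) (G(n, h) = 1/(n + (-20 + (-2)**2 - 1*(-2))) = 1/(n + (-20 + 4 + 2)) = 1/(n - 14) = 1/(-14 + n))
(-36535 + G(99, -94))/(l(95) + 38816) = (-36535 + 1/(-14 + 99))/(187 + 38816) = (-36535 + 1/85)/39003 = (-36535 + 1/85)*(1/39003) = -3105474/85*1/39003 = -1035158/1105085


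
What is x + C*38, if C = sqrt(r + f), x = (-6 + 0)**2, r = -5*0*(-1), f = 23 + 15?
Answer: 36 + 38*sqrt(38) ≈ 270.25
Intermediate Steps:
f = 38
r = 0 (r = 0*(-1) = 0)
x = 36 (x = (-6)**2 = 36)
C = sqrt(38) (C = sqrt(0 + 38) = sqrt(38) ≈ 6.1644)
x + C*38 = 36 + sqrt(38)*38 = 36 + 38*sqrt(38)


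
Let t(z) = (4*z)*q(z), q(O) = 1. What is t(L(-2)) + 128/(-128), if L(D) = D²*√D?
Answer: -1 + 16*I*√2 ≈ -1.0 + 22.627*I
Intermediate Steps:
L(D) = D^(5/2)
t(z) = 4*z (t(z) = (4*z)*1 = 4*z)
t(L(-2)) + 128/(-128) = 4*(-2)^(5/2) + 128/(-128) = 4*(4*I*√2) + 128*(-1/128) = 16*I*√2 - 1 = -1 + 16*I*√2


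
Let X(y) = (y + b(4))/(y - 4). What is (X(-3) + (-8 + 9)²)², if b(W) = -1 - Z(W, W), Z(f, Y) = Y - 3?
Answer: 144/49 ≈ 2.9388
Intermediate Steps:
Z(f, Y) = -3 + Y
b(W) = 2 - W (b(W) = -1 - (-3 + W) = -1 + (3 - W) = 2 - W)
X(y) = (-2 + y)/(-4 + y) (X(y) = (y + (2 - 1*4))/(y - 4) = (y + (2 - 4))/(-4 + y) = (y - 2)/(-4 + y) = (-2 + y)/(-4 + y))
(X(-3) + (-8 + 9)²)² = ((-2 - 3)/(-4 - 3) + (-8 + 9)²)² = (-5/(-7) + 1²)² = (-⅐*(-5) + 1)² = (5/7 + 1)² = (12/7)² = 144/49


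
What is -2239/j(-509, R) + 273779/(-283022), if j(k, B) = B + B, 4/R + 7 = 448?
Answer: -139728915005/1132088 ≈ -1.2343e+5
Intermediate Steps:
R = 4/441 (R = 4/(-7 + 448) = 4/441 ≈ 0.0090703)
j(k, B) = 2*B
-2239/j(-509, R) + 273779/(-283022) = -2239/(2*(4/441)) + 273779/(-283022) = -2239/8/441 + 273779*(-1/283022) = -2239*441/8 - 273779/283022 = -987399/8 - 273779/283022 = -139728915005/1132088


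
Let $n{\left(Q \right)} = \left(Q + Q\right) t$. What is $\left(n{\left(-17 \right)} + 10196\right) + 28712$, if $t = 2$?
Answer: $38840$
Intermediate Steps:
$n{\left(Q \right)} = 4 Q$ ($n{\left(Q \right)} = \left(Q + Q\right) 2 = 2 Q 2 = 4 Q$)
$\left(n{\left(-17 \right)} + 10196\right) + 28712 = \left(4 \left(-17\right) + 10196\right) + 28712 = \left(-68 + 10196\right) + 28712 = 10128 + 28712 = 38840$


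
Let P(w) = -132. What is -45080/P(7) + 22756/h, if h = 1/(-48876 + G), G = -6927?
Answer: -41905139974/33 ≈ -1.2699e+9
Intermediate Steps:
h = -1/55803 (h = 1/(-48876 - 6927) = 1/(-55803) = -1/55803 ≈ -1.7920e-5)
-45080/P(7) + 22756/h = -45080/(-132) + 22756/(-1/55803) = -45080*(-1/132) + 22756*(-55803) = 11270/33 - 1269853068 = -41905139974/33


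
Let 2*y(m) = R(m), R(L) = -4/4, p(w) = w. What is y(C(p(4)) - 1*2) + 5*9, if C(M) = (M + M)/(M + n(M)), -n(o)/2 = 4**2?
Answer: 89/2 ≈ 44.500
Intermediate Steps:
n(o) = -32 (n(o) = -2*4**2 = -2*16 = -32)
C(M) = 2*M/(-32 + M) (C(M) = (M + M)/(M - 32) = (2*M)/(-32 + M) = 2*M/(-32 + M))
R(L) = -1 (R(L) = -4*1/4 = -1)
y(m) = -1/2 (y(m) = (1/2)*(-1) = -1/2)
y(C(p(4)) - 1*2) + 5*9 = -1/2 + 5*9 = -1/2 + 45 = 89/2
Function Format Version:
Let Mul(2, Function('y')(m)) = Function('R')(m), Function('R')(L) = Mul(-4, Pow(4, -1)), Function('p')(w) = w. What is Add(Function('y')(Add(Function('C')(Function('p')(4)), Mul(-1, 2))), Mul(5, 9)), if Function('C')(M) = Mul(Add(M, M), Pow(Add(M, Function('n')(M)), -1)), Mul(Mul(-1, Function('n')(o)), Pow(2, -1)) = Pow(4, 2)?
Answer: Rational(89, 2) ≈ 44.500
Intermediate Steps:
Function('n')(o) = -32 (Function('n')(o) = Mul(-2, Pow(4, 2)) = Mul(-2, 16) = -32)
Function('C')(M) = Mul(2, M, Pow(Add(-32, M), -1)) (Function('C')(M) = Mul(Add(M, M), Pow(Add(M, -32), -1)) = Mul(Mul(2, M), Pow(Add(-32, M), -1)) = Mul(2, M, Pow(Add(-32, M), -1)))
Function('R')(L) = -1 (Function('R')(L) = Mul(-4, Rational(1, 4)) = -1)
Function('y')(m) = Rational(-1, 2) (Function('y')(m) = Mul(Rational(1, 2), -1) = Rational(-1, 2))
Add(Function('y')(Add(Function('C')(Function('p')(4)), Mul(-1, 2))), Mul(5, 9)) = Add(Rational(-1, 2), Mul(5, 9)) = Add(Rational(-1, 2), 45) = Rational(89, 2)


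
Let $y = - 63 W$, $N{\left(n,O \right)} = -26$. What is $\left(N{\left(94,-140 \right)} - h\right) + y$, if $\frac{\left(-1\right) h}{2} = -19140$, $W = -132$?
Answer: $-29990$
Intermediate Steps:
$h = 38280$ ($h = \left(-2\right) \left(-19140\right) = 38280$)
$y = 8316$ ($y = \left(-63\right) \left(-132\right) = 8316$)
$\left(N{\left(94,-140 \right)} - h\right) + y = \left(-26 - 38280\right) + 8316 = -38306 + 8316 = -29990$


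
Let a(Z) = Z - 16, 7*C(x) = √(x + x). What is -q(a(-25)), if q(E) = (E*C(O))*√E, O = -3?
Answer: -41*√246/7 ≈ -91.866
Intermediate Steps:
C(x) = √2*√x/7 (C(x) = √(x + x)/7 = √(2*x)/7 = (√2*√x)/7 = √2*√x/7)
a(Z) = -16 + Z
q(E) = I*√6*E^(3/2)/7 (q(E) = (E*(√2*√(-3)/7))*√E = (E*(√2*(I*√3)/7))*√E = (E*(I*√6/7))*√E = (I*E*√6/7)*√E = I*√6*E^(3/2)/7)
-q(a(-25)) = -I*√6*(-16 - 25)^(3/2)/7 = -I*√6*(-41)^(3/2)/7 = -I*√6*(-41*I*√41)/7 = -41*√246/7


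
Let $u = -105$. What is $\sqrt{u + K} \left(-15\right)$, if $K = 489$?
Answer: $- 120 \sqrt{6} \approx -293.94$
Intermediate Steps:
$\sqrt{u + K} \left(-15\right) = \sqrt{-105 + 489} \left(-15\right) = \sqrt{384} \left(-15\right) = 8 \sqrt{6} \left(-15\right) = - 120 \sqrt{6}$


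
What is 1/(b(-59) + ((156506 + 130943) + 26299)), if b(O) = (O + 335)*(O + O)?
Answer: 1/281180 ≈ 3.5564e-6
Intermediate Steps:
b(O) = 2*O*(335 + O) (b(O) = (335 + O)*(2*O) = 2*O*(335 + O))
1/(b(-59) + ((156506 + 130943) + 26299)) = 1/(2*(-59)*(335 - 59) + ((156506 + 130943) + 26299)) = 1/(2*(-59)*276 + (287449 + 26299)) = 1/(-32568 + 313748) = 1/281180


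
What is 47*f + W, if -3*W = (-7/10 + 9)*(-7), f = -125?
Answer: -175669/30 ≈ -5855.6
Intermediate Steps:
W = 581/30 (W = -(-7/10 + 9)*(-7)/3 = -83*(-7)/30 = -⅓*(-581/10) = 581/30 ≈ 19.367)
47*f + W = 47*(-125) + 581/30 = -5875 + 581/30 = -175669/30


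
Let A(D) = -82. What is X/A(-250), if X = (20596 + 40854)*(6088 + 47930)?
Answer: -1659703050/41 ≈ -4.0481e+7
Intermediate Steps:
X = 3319406100 (X = 61450*54018 = 3319406100)
X/A(-250) = 3319406100/(-82) = 3319406100*(-1/82) = -1659703050/41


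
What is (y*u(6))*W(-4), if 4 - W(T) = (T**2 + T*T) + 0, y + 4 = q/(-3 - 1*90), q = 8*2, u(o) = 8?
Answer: 86912/93 ≈ 934.54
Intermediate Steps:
q = 16
y = -388/93 (y = -4 + 16/(-3 - 1*90) = -4 + 16/(-3 - 90) = -4 + 16/(-93) = -4 + 16*(-1/93) = -4 - 16/93 = -388/93 ≈ -4.1720)
W(T) = 4 - 2*T**2 (W(T) = 4 - ((T**2 + T*T) + 0) = 4 - ((T**2 + T**2) + 0) = 4 - (2*T**2 + 0) = 4 - 2*T**2)
(y*u(6))*W(-4) = (-388/93*8)*(4 - 2*(-4)**2) = -3104*(4 - 2*16)/93 = -3104*(4 - 32)/93 = -3104/93*(-28) = 86912/93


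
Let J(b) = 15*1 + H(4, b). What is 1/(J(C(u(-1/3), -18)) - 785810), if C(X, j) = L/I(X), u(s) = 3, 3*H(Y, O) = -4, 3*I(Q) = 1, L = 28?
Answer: -3/2357389 ≈ -1.2726e-6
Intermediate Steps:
I(Q) = ⅓ (I(Q) = (⅓)*1 = ⅓)
H(Y, O) = -4/3 (H(Y, O) = (⅓)*(-4) = -4/3)
C(X, j) = 84 (C(X, j) = 28/(⅓) = 28*3 = 84)
J(b) = 41/3 (J(b) = 15*1 - 4/3 = 15 - 4/3 = 41/3)
1/(J(C(u(-1/3), -18)) - 785810) = 1/(41/3 - 785810) = 1/(-2357389/3) = -3/2357389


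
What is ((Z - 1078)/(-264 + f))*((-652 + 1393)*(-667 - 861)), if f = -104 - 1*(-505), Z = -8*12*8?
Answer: 2090129808/137 ≈ 1.5256e+7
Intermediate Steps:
Z = -768 (Z = -96*8 = -768)
f = 401 (f = -104 + 505 = 401)
((Z - 1078)/(-264 + f))*((-652 + 1393)*(-667 - 861)) = ((-768 - 1078)/(-264 + 401))*((-652 + 1393)*(-667 - 861)) = (-1846/137)*(741*(-1528)) = -1846*1/137*(-1132248) = -1846/137*(-1132248) = 2090129808/137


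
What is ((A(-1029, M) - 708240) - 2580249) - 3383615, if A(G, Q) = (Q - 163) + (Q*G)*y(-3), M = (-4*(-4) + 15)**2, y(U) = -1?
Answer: -5682437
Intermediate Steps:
M = 961 (M = (16 + 15)**2 = 31**2 = 961)
A(G, Q) = -163 + Q - G*Q (A(G, Q) = (Q - 163) + (Q*G)*(-1) = (-163 + Q) + (G*Q)*(-1) = (-163 + Q) - G*Q = -163 + Q - G*Q)
((A(-1029, M) - 708240) - 2580249) - 3383615 = (((-163 + 961 - 1*(-1029)*961) - 708240) - 2580249) - 3383615 = (((-163 + 961 + 988869) - 708240) - 2580249) - 3383615 = ((989667 - 708240) - 2580249) - 3383615 = (281427 - 2580249) - 3383615 = -2298822 - 3383615 = -5682437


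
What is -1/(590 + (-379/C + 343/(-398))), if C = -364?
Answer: -72436/42750235 ≈ -0.0016944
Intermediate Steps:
-1/(590 + (-379/C + 343/(-398))) = -1/(590 + (-379/(-364) + 343/(-398))) = -1/(590 + (-379*(-1/364) + 343*(-1/398))) = -1/(590 + (379/364 - 343/398)) = -1/(590 + 12995/72436) = -1/42750235/72436 = -1*72436/42750235 = -72436/42750235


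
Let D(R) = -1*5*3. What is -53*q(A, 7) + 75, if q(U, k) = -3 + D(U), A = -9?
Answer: 1029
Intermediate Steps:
D(R) = -15 (D(R) = -5*3 = -15)
q(U, k) = -18 (q(U, k) = -3 - 15 = -18)
-53*q(A, 7) + 75 = -53*(-18) + 75 = 954 + 75 = 1029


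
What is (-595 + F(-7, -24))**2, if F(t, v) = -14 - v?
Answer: 342225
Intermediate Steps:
(-595 + F(-7, -24))**2 = (-595 + (-14 - 1*(-24)))**2 = (-595 + (-14 + 24))**2 = (-595 + 10)**2 = (-585)**2 = 342225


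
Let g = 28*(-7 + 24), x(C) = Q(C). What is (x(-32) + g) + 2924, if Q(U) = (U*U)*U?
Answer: -29368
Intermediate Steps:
Q(U) = U³ (Q(U) = U²*U = U³)
x(C) = C³
g = 476 (g = 28*17 = 476)
(x(-32) + g) + 2924 = ((-32)³ + 476) + 2924 = (-32768 + 476) + 2924 = -32292 + 2924 = -29368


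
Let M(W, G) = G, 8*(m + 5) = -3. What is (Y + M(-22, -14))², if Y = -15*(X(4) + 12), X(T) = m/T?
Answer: 30946969/1024 ≈ 30222.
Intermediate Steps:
m = -43/8 (m = -5 + (⅛)*(-3) = -5 - 3/8 = -43/8 ≈ -5.3750)
X(T) = -43/(8*T)
Y = -5115/32 (Y = -15*(-43/8/4 + 12) = -15*(-43/8*¼ + 12) = -15*(-43/32 + 12) = -15*341/32 = -5115/32 ≈ -159.84)
(Y + M(-22, -14))² = (-5115/32 - 14)² = (-5563/32)² = 30946969/1024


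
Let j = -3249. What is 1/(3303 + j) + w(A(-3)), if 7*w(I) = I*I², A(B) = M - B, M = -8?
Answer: -6743/378 ≈ -17.839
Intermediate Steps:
A(B) = -8 - B
w(I) = I³/7 (w(I) = (I*I²)/7 = I³/7)
1/(3303 + j) + w(A(-3)) = 1/(3303 - 3249) + (-8 - 1*(-3))³/7 = 1/54 + (-8 + 3)³/7 = 1/54 + (⅐)*(-5)³ = 1/54 + (⅐)*(-125) = 1/54 - 125/7 = -6743/378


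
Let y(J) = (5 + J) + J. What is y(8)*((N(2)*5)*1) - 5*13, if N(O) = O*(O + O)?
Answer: 775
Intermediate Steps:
N(O) = 2*O² (N(O) = O*(2*O) = 2*O²)
y(J) = 5 + 2*J
y(8)*((N(2)*5)*1) - 5*13 = (5 + 2*8)*(((2*2²)*5)*1) - 5*13 = (5 + 16)*(((2*4)*5)*1) - 65 = 21*((8*5)*1) - 65 = 21*(40*1) - 65 = 21*40 - 65 = 840 - 65 = 775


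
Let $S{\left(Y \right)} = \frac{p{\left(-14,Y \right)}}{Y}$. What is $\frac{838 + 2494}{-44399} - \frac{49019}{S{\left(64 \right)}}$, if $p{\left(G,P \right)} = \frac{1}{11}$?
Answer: $- \frac{1532181788356}{44399} \approx -3.4509 \cdot 10^{7}$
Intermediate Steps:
$p{\left(G,P \right)} = \frac{1}{11}$
$S{\left(Y \right)} = \frac{1}{11 Y}$
$\frac{838 + 2494}{-44399} - \frac{49019}{S{\left(64 \right)}} = \frac{838 + 2494}{-44399} - \frac{49019}{\frac{1}{11} \cdot \frac{1}{64}} = 3332 \left(- \frac{1}{44399}\right) - \frac{49019}{\frac{1}{11} \cdot \frac{1}{64}} = - \frac{3332}{44399} - 49019 \frac{1}{\frac{1}{704}} = - \frac{3332}{44399} - 34509376 = - \frac{1532181788356}{44399}$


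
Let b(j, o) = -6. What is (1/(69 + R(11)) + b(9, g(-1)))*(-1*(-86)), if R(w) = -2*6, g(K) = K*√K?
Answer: -29326/57 ≈ -514.49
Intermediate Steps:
g(K) = K^(3/2)
R(w) = -12
(1/(69 + R(11)) + b(9, g(-1)))*(-1*(-86)) = (1/(69 - 12) - 6)*(-1*(-86)) = (1/57 - 6)*86 = -341/57*86 = -29326/57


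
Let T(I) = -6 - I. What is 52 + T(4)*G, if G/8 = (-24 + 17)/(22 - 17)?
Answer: 164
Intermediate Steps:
G = -56/5 (G = 8*((-24 + 17)/(22 - 17)) = 8*(-7/5) = -56/5 ≈ -11.200)
52 + T(4)*G = 52 + (-6 - 1*4)*(-56/5) = 52 + (-6 - 4)*(-56/5) = 52 - 10*(-56/5) = 52 + 112 = 164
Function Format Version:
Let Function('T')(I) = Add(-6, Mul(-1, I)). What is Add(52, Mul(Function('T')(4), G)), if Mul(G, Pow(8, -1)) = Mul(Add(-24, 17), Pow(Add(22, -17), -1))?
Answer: 164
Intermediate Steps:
G = Rational(-56, 5) (G = Mul(8, Mul(Add(-24, 17), Pow(Add(22, -17), -1))) = Mul(8, Mul(-7, Pow(5, -1))) = Mul(8, Mul(-7, Rational(1, 5))) = Mul(8, Rational(-7, 5)) = Rational(-56, 5) ≈ -11.200)
Add(52, Mul(Function('T')(4), G)) = Add(52, Mul(Add(-6, Mul(-1, 4)), Rational(-56, 5))) = Add(52, Mul(Add(-6, -4), Rational(-56, 5))) = Add(52, Mul(-10, Rational(-56, 5))) = Add(52, 112) = 164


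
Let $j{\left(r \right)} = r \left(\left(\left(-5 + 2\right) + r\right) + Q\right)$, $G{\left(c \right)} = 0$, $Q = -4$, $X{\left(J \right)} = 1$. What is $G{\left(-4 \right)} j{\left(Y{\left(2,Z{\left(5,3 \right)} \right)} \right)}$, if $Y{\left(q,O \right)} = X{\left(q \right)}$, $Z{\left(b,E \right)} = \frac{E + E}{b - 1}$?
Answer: $0$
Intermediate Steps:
$Z{\left(b,E \right)} = \frac{2 E}{-1 + b}$
$Y{\left(q,O \right)} = 1$
$j{\left(r \right)} = r \left(-7 + r\right)$ ($j{\left(r \right)} = r \left(\left(\left(-5 + 2\right) + r\right) - 4\right) = r \left(\left(-3 + r\right) - 4\right) = r \left(-7 + r\right)$)
$G{\left(-4 \right)} j{\left(Y{\left(2,Z{\left(5,3 \right)} \right)} \right)} = 0 \cdot 1 \left(-7 + 1\right) = 0 \cdot 1 \left(-6\right) = 0 \left(-6\right) = 0$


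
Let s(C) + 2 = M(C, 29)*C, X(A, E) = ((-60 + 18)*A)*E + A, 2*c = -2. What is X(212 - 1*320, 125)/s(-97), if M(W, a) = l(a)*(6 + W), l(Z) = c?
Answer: -20996/327 ≈ -64.208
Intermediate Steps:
c = -1 (c = (½)*(-2) = -1)
l(Z) = -1
X(A, E) = A - 42*A*E (X(A, E) = (-42*A)*E + A = -42*A*E + A = A - 42*A*E)
M(W, a) = -6 - W (M(W, a) = -(6 + W) = -6 - W)
s(C) = -2 + C*(-6 - C) (s(C) = -2 + (-6 - C)*C = -2 + C*(-6 - C))
X(212 - 1*320, 125)/s(-97) = ((212 - 1*320)*(1 - 42*125))/(-2 - 1*(-97)*(6 - 97)) = ((212 - 320)*(1 - 5250))/(-2 - 1*(-97)*(-91)) = (-108*(-5249))/(-2 - 8827) = 566892/(-8829) = 566892*(-1/8829) = -20996/327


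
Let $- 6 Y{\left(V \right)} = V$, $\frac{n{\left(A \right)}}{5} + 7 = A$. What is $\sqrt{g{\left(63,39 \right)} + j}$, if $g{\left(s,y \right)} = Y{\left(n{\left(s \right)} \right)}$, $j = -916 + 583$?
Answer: $\frac{i \sqrt{3417}}{3} \approx 19.485 i$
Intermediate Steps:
$j = -333$
$n{\left(A \right)} = -35 + 5 A$
$Y{\left(V \right)} = - \frac{V}{6}$
$g{\left(s,y \right)} = \frac{35}{6} - \frac{5 s}{6}$ ($g{\left(s,y \right)} = - \frac{-35 + 5 s}{6} = \frac{35}{6} - \frac{5 s}{6}$)
$\sqrt{g{\left(63,39 \right)} + j} = \sqrt{\left(\frac{35}{6} - \frac{105}{2}\right) - 333} = \sqrt{- \frac{140}{3} - 333} = \sqrt{- \frac{1139}{3}} = \frac{i \sqrt{3417}}{3}$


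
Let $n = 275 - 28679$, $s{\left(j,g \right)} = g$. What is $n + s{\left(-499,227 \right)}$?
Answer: $-28177$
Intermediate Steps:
$n = -28404$ ($n = 275 - 28679 = -28404$)
$n + s{\left(-499,227 \right)} = -28404 + 227 = -28177$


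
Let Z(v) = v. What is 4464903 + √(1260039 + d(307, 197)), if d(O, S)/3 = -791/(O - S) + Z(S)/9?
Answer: 4464903 + √137223048930/330 ≈ 4.4660e+6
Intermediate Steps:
d(O, S) = -2373/(O - S) + S/3 (d(O, S) = 3*(-791/(O - S) + S/9) = -2373/(O - S) + S/3)
4464903 + √(1260039 + d(307, 197)) = 4464903 + √(1260039 + (-7119 - 1*197² + 307*197)/(3*(307 - 1*197))) = 4464903 + √(1260039 + (-7119 - 1*38809 + 60479)/(3*(307 - 197))) = 4464903 + √(1260039 + (⅓)*(-7119 - 38809 + 60479)/110) = 4464903 + √(1260039 + (⅓)*(1/110)*14551) = 4464903 + √(1260039 + 14551/330) = 4464903 + √(415827421/330) = 4464903 + √137223048930/330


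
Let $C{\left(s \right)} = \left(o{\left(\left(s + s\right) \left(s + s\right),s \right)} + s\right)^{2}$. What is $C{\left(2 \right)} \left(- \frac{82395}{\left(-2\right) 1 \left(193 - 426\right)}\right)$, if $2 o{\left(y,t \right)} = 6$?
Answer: $- \frac{2059875}{466} \approx -4420.3$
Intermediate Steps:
$o{\left(y,t \right)} = 3$ ($o{\left(y,t \right)} = \frac{1}{2} \cdot 6 = 3$)
$C{\left(s \right)} = \left(3 + s\right)^{2}$
$C{\left(2 \right)} \left(- \frac{82395}{\left(-2\right) 1 \left(193 - 426\right)}\right) = \left(3 + 2\right)^{2} \left(- \frac{82395}{\left(-2\right) 1 \left(193 - 426\right)}\right) = 5^{2} \left(- \frac{82395}{\left(-2\right) \left(193 - 426\right)}\right) = 25 \left(- \frac{82395}{\left(-2\right) \left(-233\right)}\right) = 25 \left(- \frac{82395}{466}\right) = - \frac{2059875}{466}$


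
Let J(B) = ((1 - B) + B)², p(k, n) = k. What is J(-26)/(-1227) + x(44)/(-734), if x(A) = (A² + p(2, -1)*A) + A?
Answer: -1269085/450309 ≈ -2.8183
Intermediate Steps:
x(A) = A² + 3*A (x(A) = (A² + 2*A) + A = A² + 3*A)
J(B) = 1 (J(B) = 1² = 1)
J(-26)/(-1227) + x(44)/(-734) = 1/(-1227) + (44*(3 + 44))/(-734) = 1*(-1/1227) + (44*47)*(-1/734) = -1/1227 + 2068*(-1/734) = -1/1227 - 1034/367 = -1269085/450309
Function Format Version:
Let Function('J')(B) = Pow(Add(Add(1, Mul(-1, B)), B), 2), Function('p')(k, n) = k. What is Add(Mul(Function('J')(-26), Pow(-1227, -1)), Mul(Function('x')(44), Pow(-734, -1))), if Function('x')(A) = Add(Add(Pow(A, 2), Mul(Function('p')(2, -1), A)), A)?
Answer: Rational(-1269085, 450309) ≈ -2.8183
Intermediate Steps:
Function('x')(A) = Add(Pow(A, 2), Mul(3, A)) (Function('x')(A) = Add(Add(Pow(A, 2), Mul(2, A)), A) = Add(Pow(A, 2), Mul(3, A)))
Function('J')(B) = 1 (Function('J')(B) = Pow(1, 2) = 1)
Add(Mul(Function('J')(-26), Pow(-1227, -1)), Mul(Function('x')(44), Pow(-734, -1))) = Add(Mul(1, Pow(-1227, -1)), Mul(Mul(44, Add(3, 44)), Pow(-734, -1))) = Add(Mul(1, Rational(-1, 1227)), Mul(Mul(44, 47), Rational(-1, 734))) = Add(Rational(-1, 1227), Mul(2068, Rational(-1, 734))) = Add(Rational(-1, 1227), Rational(-1034, 367)) = Rational(-1269085, 450309)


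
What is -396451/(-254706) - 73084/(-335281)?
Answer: 151537421035/85398082386 ≈ 1.7745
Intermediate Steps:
-396451/(-254706) - 73084/(-335281) = -396451*(-1/254706) - 73084*(-1/335281) = 396451/254706 + 73084/335281 = 151537421035/85398082386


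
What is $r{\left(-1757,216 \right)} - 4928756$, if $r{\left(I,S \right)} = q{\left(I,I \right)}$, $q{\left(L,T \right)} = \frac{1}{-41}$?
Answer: $- \frac{202078997}{41} \approx -4.9288 \cdot 10^{6}$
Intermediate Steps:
$q{\left(L,T \right)} = - \frac{1}{41}$
$r{\left(I,S \right)} = - \frac{1}{41}$
$r{\left(-1757,216 \right)} - 4928756 = - \frac{1}{41} - 4928756 = - \frac{202078997}{41}$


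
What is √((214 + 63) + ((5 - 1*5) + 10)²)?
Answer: √377 ≈ 19.416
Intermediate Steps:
√((214 + 63) + ((5 - 1*5) + 10)²) = √(277 + ((5 - 5) + 10)²) = √(277 + (0 + 10)²) = √(277 + 10²) = √(277 + 100) = √377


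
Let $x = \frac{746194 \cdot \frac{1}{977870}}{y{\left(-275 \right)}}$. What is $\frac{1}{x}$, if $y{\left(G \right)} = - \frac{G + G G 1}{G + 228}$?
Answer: $\frac{36841252250}{17535559} \approx 2100.9$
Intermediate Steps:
$y{\left(G \right)} = - \frac{G + G^{2}}{228 + G}$ ($y{\left(G \right)} = - \frac{G + G^{2} \cdot 1}{228 + G} = - \frac{G + G^{2}}{228 + G}$)
$x = \frac{17535559}{36841252250}$ ($x = \frac{746194 \cdot \frac{1}{977870}}{\left(-1\right) \left(-275\right) \frac{1}{228 - 275} \left(1 - 275\right)} = \frac{746194 \cdot \frac{1}{977870}}{\left(-1\right) \left(-275\right) \frac{1}{-47} \left(-274\right)} = \frac{373097}{488935 \left(\left(-1\right) \left(-275\right) \left(- \frac{1}{47}\right) \left(-274\right)\right)} = \frac{373097}{488935 \cdot \frac{75350}{47}} = \frac{373097}{488935} \cdot \frac{47}{75350} = \frac{17535559}{36841252250} \approx 0.00047598$)
$\frac{1}{x} = \frac{1}{\frac{17535559}{36841252250}} = \frac{36841252250}{17535559}$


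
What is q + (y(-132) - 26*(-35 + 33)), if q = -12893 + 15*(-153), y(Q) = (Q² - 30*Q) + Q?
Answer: 6116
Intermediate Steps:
y(Q) = Q² - 29*Q
q = -15188 (q = -12893 - 2295 = -15188)
q + (y(-132) - 26*(-35 + 33)) = -15188 + (-132*(-29 - 132) - 26*(-35 + 33)) = -15188 + (-132*(-161) - 26*(-2)) = -15188 + (21252 - 1*(-52)) = -15188 + (21252 + 52) = -15188 + 21304 = 6116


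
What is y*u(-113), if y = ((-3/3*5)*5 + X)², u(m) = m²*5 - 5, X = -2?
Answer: 46539360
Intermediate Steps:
u(m) = -5 + 5*m² (u(m) = 5*m² - 5 = -5 + 5*m²)
y = 729 (y = ((-3/3*5)*5 - 2)² = ((-1*1*5)*5 - 2)² = (-1*5*5 - 2)² = (-5*5 - 2)² = (-25 - 2)² = (-27)² = 729)
y*u(-113) = 729*(-5 + 5*(-113)²) = 729*(-5 + 5*12769) = 729*(-5 + 63845) = 729*63840 = 46539360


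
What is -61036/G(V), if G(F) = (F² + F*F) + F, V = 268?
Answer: -15259/35979 ≈ -0.42411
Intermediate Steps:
G(F) = F + 2*F² (G(F) = (F² + F²) + F = 2*F² + F = F + 2*F²)
-61036/G(V) = -61036*1/(268*(1 + 2*268)) = -61036*1/(268*(1 + 536)) = -61036/(268*537) = -61036/143916 = -61036*1/143916 = -15259/35979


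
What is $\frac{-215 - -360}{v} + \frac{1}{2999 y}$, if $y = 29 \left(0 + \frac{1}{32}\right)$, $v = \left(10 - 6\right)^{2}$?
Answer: $\frac{12611307}{1391536} \approx 9.0629$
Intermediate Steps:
$v = 16$ ($v = 4^{2} = 16$)
$y = \frac{29}{32}$ ($y = 29 \left(0 + \frac{1}{32}\right) = 29 \cdot \frac{1}{32} = \frac{29}{32} \approx 0.90625$)
$\frac{-215 - -360}{v} + \frac{1}{2999 y} = \frac{-215 - -360}{16} + \frac{1}{2999 \cdot \frac{29}{32}} = \left(-215 + 360\right) \frac{1}{16} + \frac{1}{2999} \cdot \frac{32}{29} = 145 \cdot \frac{1}{16} + \frac{32}{86971} = \frac{145}{16} + \frac{32}{86971} = \frac{12611307}{1391536}$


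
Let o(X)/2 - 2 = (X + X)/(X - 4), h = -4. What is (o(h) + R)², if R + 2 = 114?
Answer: 13924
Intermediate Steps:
R = 112 (R = -2 + 114 = 112)
o(X) = 4 + 4*X/(-4 + X) (o(X) = 4 + 2*((X + X)/(X - 4)) = 4 + 2*((2*X)/(-4 + X)) = 4 + 2*(2*X/(-4 + X)) = 4 + 4*X/(-4 + X))
(o(h) + R)² = (8*(-2 - 4)/(-4 - 4) + 112)² = (8*(-6)/(-8) + 112)² = (8*(-⅛)*(-6) + 112)² = (6 + 112)² = 118² = 13924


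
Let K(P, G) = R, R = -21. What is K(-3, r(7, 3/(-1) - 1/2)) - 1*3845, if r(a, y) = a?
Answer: -3866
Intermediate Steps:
K(P, G) = -21
K(-3, r(7, 3/(-1) - 1/2)) - 1*3845 = -21 - 1*3845 = -21 - 3845 = -3866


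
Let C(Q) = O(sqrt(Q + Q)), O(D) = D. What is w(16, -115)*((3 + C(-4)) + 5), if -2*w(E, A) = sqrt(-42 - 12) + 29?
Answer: -(4 + I*sqrt(2))*(29 + 3*I*sqrt(6)) ≈ -105.61 - 70.406*I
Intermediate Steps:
w(E, A) = -29/2 - 3*I*sqrt(6)/2 (w(E, A) = -(sqrt(-42 - 12) + 29)/2 = -(sqrt(-54) + 29)/2 = -(3*I*sqrt(6) + 29)/2 = -(29 + 3*I*sqrt(6))/2 = -29/2 - 3*I*sqrt(6)/2)
C(Q) = sqrt(2)*sqrt(Q) (C(Q) = sqrt(Q + Q) = sqrt(2*Q) = sqrt(2)*sqrt(Q))
w(16, -115)*((3 + C(-4)) + 5) = (-29/2 - 3*I*sqrt(6)/2)*((3 + sqrt(2)*sqrt(-4)) + 5) = (-29/2 - 3*I*sqrt(6)/2)*((3 + sqrt(2)*(2*I)) + 5) = (-29/2 - 3*I*sqrt(6)/2)*((3 + 2*I*sqrt(2)) + 5) = (-29/2 - 3*I*sqrt(6)/2)*(8 + 2*I*sqrt(2)) = (8 + 2*I*sqrt(2))*(-29/2 - 3*I*sqrt(6)/2)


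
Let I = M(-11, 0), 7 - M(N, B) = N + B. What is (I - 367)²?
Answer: 121801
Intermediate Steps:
M(N, B) = 7 - B - N (M(N, B) = 7 - (N + B) = 7 - (B + N) = 7 + (-B - N) = 7 - B - N)
I = 18 (I = 7 - 1*0 - 1*(-11) = 7 + 0 + 11 = 18)
(I - 367)² = (18 - 367)² = (-349)² = 121801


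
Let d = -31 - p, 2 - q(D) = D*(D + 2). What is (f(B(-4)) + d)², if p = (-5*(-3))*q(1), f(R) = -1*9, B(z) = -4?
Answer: 625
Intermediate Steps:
f(R) = -9
q(D) = 2 - D*(2 + D) (q(D) = 2 - D*(D + 2) = 2 - D*(2 + D))
p = -15 (p = (-5*(-3))*(2 - 1*1² - 2*1) = 15*(2 - 1*1 - 2) = 15*(2 - 1 - 2) = 15*(-1) = -15)
d = -16 (d = -31 - 1*(-15) = -31 + 15 = -16)
(f(B(-4)) + d)² = (-9 - 16)² = (-25)² = 625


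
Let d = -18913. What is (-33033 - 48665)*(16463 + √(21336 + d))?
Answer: -1344994174 - 81698*√2423 ≈ -1.3490e+9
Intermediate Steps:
(-33033 - 48665)*(16463 + √(21336 + d)) = (-33033 - 48665)*(16463 + √(21336 - 18913)) = -81698*(16463 + √2423) = -1344994174 - 81698*√2423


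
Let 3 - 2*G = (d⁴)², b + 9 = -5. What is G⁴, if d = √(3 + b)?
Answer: 2869505018553121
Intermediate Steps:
b = -14 (b = -9 - 5 = -14)
d = I*√11 (d = √(3 - 14) = √(-11) = I*√11 ≈ 3.3166*I)
G = -7319 (G = 3/2 - ((I*√11)⁴)²/2 = 3/2 - ½*121² = 3/2 - ½*14641 = 3/2 - 14641/2 = -7319)
G⁴ = (-7319)⁴ = 2869505018553121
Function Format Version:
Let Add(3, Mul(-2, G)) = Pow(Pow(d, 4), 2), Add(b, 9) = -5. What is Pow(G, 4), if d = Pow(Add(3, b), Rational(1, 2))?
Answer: 2869505018553121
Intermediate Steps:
b = -14 (b = Add(-9, -5) = -14)
d = Mul(I, Pow(11, Rational(1, 2))) (d = Pow(Add(3, -14), Rational(1, 2)) = Pow(-11, Rational(1, 2)) = Mul(I, Pow(11, Rational(1, 2))) ≈ Mul(3.3166, I))
G = -7319 (G = Add(Rational(3, 2), Mul(Rational(-1, 2), Pow(Pow(Mul(I, Pow(11, Rational(1, 2))), 4), 2))) = Add(Rational(3, 2), Mul(Rational(-1, 2), Pow(121, 2))) = Add(Rational(3, 2), Mul(Rational(-1, 2), 14641)) = Add(Rational(3, 2), Rational(-14641, 2)) = -7319)
Pow(G, 4) = Pow(-7319, 4) = 2869505018553121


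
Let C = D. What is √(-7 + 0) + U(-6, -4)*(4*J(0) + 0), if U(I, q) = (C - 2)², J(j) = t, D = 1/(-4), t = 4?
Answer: 81 + I*√7 ≈ 81.0 + 2.6458*I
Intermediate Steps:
D = -¼ (D = 1*(-¼) = -¼ ≈ -0.25000)
C = -¼ ≈ -0.25000
J(j) = 4
U(I, q) = 81/16 (U(I, q) = (-¼ - 2)² = (-9/4)² = 81/16)
√(-7 + 0) + U(-6, -4)*(4*J(0) + 0) = √(-7 + 0) + 81*(4*4 + 0)/16 = √(-7) + 81*(16 + 0)/16 = I*√7 + (81/16)*16 = I*√7 + 81 = 81 + I*√7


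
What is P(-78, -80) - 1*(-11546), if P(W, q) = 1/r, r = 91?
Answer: 1050687/91 ≈ 11546.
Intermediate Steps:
P(W, q) = 1/91
P(-78, -80) - 1*(-11546) = 1/91 - 1*(-11546) = 1/91 + 11546 = 1050687/91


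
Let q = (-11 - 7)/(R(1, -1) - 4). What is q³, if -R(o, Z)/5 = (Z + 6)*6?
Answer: 729/456533 ≈ 0.0015968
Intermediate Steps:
R(o, Z) = -180 - 30*Z (R(o, Z) = -5*(Z + 6)*6 = -5*(6 + Z)*6 = -5*(36 + 6*Z) = -180 - 30*Z)
q = 9/77 (q = (-11 - 7)/((-180 - 30*(-1)) - 4) = -18/((-180 + 30) - 4) = -18/(-150 - 4) = -18/(-154) = -18*(-1/154) = 9/77 ≈ 0.11688)
q³ = (9/77)³ = 729/456533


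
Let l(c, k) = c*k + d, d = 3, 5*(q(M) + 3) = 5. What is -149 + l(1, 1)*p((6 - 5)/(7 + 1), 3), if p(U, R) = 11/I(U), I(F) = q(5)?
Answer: -171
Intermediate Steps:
q(M) = -2 (q(M) = -3 + (⅕)*5 = -3 + 1 = -2)
I(F) = -2
l(c, k) = 3 + c*k (l(c, k) = c*k + 3 = 3 + c*k)
p(U, R) = -11/2 (p(U, R) = 11/(-2) = 11*(-½) = -11/2)
-149 + l(1, 1)*p((6 - 5)/(7 + 1), 3) = -149 + (3 + 1*1)*(-11/2) = -149 + (3 + 1)*(-11/2) = -149 + 4*(-11/2) = -149 - 22 = -171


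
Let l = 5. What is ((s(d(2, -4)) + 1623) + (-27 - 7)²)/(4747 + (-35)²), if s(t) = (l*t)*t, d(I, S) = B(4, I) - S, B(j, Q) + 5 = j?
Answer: 706/1493 ≈ 0.47287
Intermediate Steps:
B(j, Q) = -5 + j
d(I, S) = -1 - S (d(I, S) = (-5 + 4) - S = -1 - S)
s(t) = 5*t² (s(t) = (5*t)*t = 5*t²)
((s(d(2, -4)) + 1623) + (-27 - 7)²)/(4747 + (-35)²) = ((5*(-1 - 1*(-4))² + 1623) + (-27 - 7)²)/(4747 + (-35)²) = ((5*(-1 + 4)² + 1623) + (-34)²)/(4747 + 1225) = ((5*3² + 1623) + 1156)/5972 = ((5*9 + 1623) + 1156)*(1/5972) = ((45 + 1623) + 1156)*(1/5972) = (1668 + 1156)*(1/5972) = 2824*(1/5972) = 706/1493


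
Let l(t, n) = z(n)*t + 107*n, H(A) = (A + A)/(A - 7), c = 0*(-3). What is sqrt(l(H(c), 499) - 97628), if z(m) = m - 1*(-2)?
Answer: 3*I*sqrt(4915) ≈ 210.32*I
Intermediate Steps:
c = 0
H(A) = 2*A/(-7 + A) (H(A) = (2*A)/(-7 + A) = 2*A/(-7 + A))
z(m) = 2 + m (z(m) = m + 2 = 2 + m)
l(t, n) = 107*n + t*(2 + n) (l(t, n) = (2 + n)*t + 107*n = t*(2 + n) + 107*n = 107*n + t*(2 + n))
sqrt(l(H(c), 499) - 97628) = sqrt((107*499 + (2*0/(-7 + 0))*(2 + 499)) - 97628) = sqrt((53393 + (2*0/(-7))*501) - 97628) = sqrt((53393 + (2*0*(-1/7))*501) - 97628) = sqrt((53393 + 0*501) - 97628) = sqrt((53393 + 0) - 97628) = sqrt(53393 - 97628) = sqrt(-44235) = 3*I*sqrt(4915)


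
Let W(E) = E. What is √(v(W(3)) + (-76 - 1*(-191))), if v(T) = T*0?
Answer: √115 ≈ 10.724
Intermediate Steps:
v(T) = 0
√(v(W(3)) + (-76 - 1*(-191))) = √(0 + (-76 - 1*(-191))) = √(0 + (-76 + 191)) = √(0 + 115) = √115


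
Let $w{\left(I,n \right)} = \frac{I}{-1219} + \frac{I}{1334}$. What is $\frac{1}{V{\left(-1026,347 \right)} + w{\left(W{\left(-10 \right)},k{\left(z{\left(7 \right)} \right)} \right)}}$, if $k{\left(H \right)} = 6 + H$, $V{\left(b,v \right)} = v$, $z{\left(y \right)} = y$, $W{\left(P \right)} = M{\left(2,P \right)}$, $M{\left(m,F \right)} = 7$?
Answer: $\frac{70702}{24533559} \approx 0.0028818$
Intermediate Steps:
$W{\left(P \right)} = 7$
$w{\left(I,n \right)} = - \frac{5 I}{70702}$ ($w{\left(I,n \right)} = I \left(- \frac{1}{1219}\right) + I \frac{1}{1334} = - \frac{I}{1219} + \frac{I}{1334} = - \frac{5 I}{70702}$)
$\frac{1}{V{\left(-1026,347 \right)} + w{\left(W{\left(-10 \right)},k{\left(z{\left(7 \right)} \right)} \right)}} = \frac{1}{347 - \frac{35}{70702}} = \frac{1}{\frac{24533559}{70702}} = \frac{70702}{24533559}$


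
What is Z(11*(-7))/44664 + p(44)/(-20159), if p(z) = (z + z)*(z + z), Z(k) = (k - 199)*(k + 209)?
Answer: -45012946/37515899 ≈ -1.1998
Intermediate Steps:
Z(k) = (-199 + k)*(209 + k)
p(z) = 4*z² (p(z) = (2*z)*(2*z) = 4*z²)
Z(11*(-7))/44664 + p(44)/(-20159) = (-41591 + (11*(-7))² + 10*(11*(-7)))/44664 + (4*44²)/(-20159) = (-41591 + (-77)² + 10*(-77))*(1/44664) + (4*1936)*(-1/20159) = (-41591 + 5929 - 770)*(1/44664) + 7744*(-1/20159) = -36432*1/44664 - 7744/20159 = -1518/1861 - 7744/20159 = -45012946/37515899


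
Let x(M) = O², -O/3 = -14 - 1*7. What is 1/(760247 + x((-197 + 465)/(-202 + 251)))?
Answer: 1/764216 ≈ 1.3085e-6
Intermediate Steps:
O = 63 (O = -3*(-14 - 1*7) = -3*(-14 - 7) = -3*(-21) = 63)
x(M) = 3969 (x(M) = 63² = 3969)
1/(760247 + x((-197 + 465)/(-202 + 251))) = 1/(760247 + 3969) = 1/764216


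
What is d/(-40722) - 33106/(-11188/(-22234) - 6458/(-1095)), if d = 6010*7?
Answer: -4103593032857575/793254542388 ≈ -5173.1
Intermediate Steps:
d = 42070
d/(-40722) - 33106/(-11188/(-22234) - 6458/(-1095)) = 42070/(-40722) - 33106/(-11188/(-22234) - 6458/(-1095)) = 42070*(-1/40722) - 33106/(-11188*(-1/22234) - 6458*(-1/1095)) = -21035/20361 - 33106/(5594/11117 + 6458/1095) = -21035/20361 - 33106/77919016/12173115 = -21035/20361 - 33106*12173115/77919016 = -21035/20361 - 201501572595/38959508 = -4103593032857575/793254542388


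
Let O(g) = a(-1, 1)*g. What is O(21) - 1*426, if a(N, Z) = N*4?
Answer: -510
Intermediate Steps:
a(N, Z) = 4*N
O(g) = -4*g (O(g) = (4*(-1))*g = -4*g)
O(21) - 1*426 = -4*21 - 1*426 = -84 - 426 = -510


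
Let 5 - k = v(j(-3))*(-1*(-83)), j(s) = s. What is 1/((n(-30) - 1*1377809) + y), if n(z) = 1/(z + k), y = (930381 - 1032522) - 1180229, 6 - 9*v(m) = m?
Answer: -108/287299333 ≈ -3.7591e-7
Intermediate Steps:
v(m) = ⅔ - m/9
k = -78 (k = 5 - (⅔ - ⅑*(-3))*(-1*(-83)) = 5 - (⅔ + ⅓)*83 = 5 - 83 = -78)
y = -1282370 (y = -102141 - 1180229 = -1282370)
n(z) = 1/(-78 + z) (n(z) = 1/(z - 78) = 1/(-78 + z))
1/((n(-30) - 1*1377809) + y) = 1/((1/(-78 - 30) - 1*1377809) - 1282370) = 1/((1/(-108) - 1377809) - 1282370) = 1/((-1/108 - 1377809) - 1282370) = 1/(-148803373/108 - 1282370) = 1/(-287299333/108) = -108/287299333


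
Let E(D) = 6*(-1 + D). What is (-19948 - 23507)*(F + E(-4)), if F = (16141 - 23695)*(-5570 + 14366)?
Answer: 2887368083370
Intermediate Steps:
F = -66444984 (F = -7554*8796 = -66444984)
E(D) = -6 + 6*D
(-19948 - 23507)*(F + E(-4)) = (-19948 - 23507)*(-66444984 + (-6 + 6*(-4))) = -43455*(-66444984 + (-6 - 24)) = -43455*(-66444984 - 30) = -43455*(-66445014) = 2887368083370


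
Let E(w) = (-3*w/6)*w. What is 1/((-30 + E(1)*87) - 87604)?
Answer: -2/175355 ≈ -1.1405e-5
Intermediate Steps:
E(w) = -w²/2 (E(w) = (-3*w/6)*w = (-w/2)*w = -w²/2)
1/((-30 + E(1)*87) - 87604) = 1/((-30 - ½*1²*87) - 87604) = 1/((-30 - ½*1*87) - 87604) = 1/((-30 - ½*87) - 87604) = 1/((-30 - 87/2) - 87604) = 1/(-147/2 - 87604) = 1/(-175355/2) = -2/175355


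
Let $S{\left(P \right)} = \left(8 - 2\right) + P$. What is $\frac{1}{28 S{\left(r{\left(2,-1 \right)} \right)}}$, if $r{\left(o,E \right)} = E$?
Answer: $\frac{1}{140} \approx 0.0071429$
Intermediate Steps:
$S{\left(P \right)} = 6 + P$
$\frac{1}{28 S{\left(r{\left(2,-1 \right)} \right)}} = \frac{1}{28 \left(6 - 1\right)} = \frac{1}{28 \cdot 5} = \frac{1}{140}$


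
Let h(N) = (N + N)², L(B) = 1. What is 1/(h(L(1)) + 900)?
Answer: 1/904 ≈ 0.0011062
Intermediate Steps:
h(N) = 4*N² (h(N) = (2*N)² = 4*N²)
1/(h(L(1)) + 900) = 1/(4*1² + 900) = 1/(4*1 + 900) = 1/(4 + 900) = 1/904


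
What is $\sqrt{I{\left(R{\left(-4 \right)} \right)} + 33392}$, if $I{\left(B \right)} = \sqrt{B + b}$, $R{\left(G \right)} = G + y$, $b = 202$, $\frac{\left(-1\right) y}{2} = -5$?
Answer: $2 \sqrt{8348 + \sqrt{13}} \approx 182.77$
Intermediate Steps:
$y = 10$ ($y = \left(-2\right) \left(-5\right) = 10$)
$R{\left(G \right)} = 10 + G$ ($R{\left(G \right)} = G + 10 = 10 + G$)
$I{\left(B \right)} = \sqrt{202 + B}$ ($I{\left(B \right)} = \sqrt{B + 202} = \sqrt{202 + B}$)
$\sqrt{I{\left(R{\left(-4 \right)} \right)} + 33392} = \sqrt{\sqrt{202 + \left(10 - 4\right)} + 33392} = \sqrt{\sqrt{202 + 6} + 33392} = \sqrt{\sqrt{208} + 33392} = \sqrt{4 \sqrt{13} + 33392} = \sqrt{33392 + 4 \sqrt{13}}$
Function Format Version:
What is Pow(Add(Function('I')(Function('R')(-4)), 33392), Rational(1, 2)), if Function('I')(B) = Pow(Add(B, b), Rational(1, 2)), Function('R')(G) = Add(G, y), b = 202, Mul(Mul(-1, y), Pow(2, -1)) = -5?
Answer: Mul(2, Pow(Add(8348, Pow(13, Rational(1, 2))), Rational(1, 2))) ≈ 182.77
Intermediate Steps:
y = 10 (y = Mul(-2, -5) = 10)
Function('R')(G) = Add(10, G) (Function('R')(G) = Add(G, 10) = Add(10, G))
Function('I')(B) = Pow(Add(202, B), Rational(1, 2)) (Function('I')(B) = Pow(Add(B, 202), Rational(1, 2)) = Pow(Add(202, B), Rational(1, 2)))
Pow(Add(Function('I')(Function('R')(-4)), 33392), Rational(1, 2)) = Pow(Add(Pow(Add(202, Add(10, -4)), Rational(1, 2)), 33392), Rational(1, 2)) = Pow(Add(Pow(Add(202, 6), Rational(1, 2)), 33392), Rational(1, 2)) = Pow(Add(Pow(208, Rational(1, 2)), 33392), Rational(1, 2)) = Pow(Add(Mul(4, Pow(13, Rational(1, 2))), 33392), Rational(1, 2)) = Pow(Add(33392, Mul(4, Pow(13, Rational(1, 2)))), Rational(1, 2))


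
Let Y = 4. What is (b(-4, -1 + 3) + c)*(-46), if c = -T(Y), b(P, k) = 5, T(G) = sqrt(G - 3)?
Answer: -184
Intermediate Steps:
T(G) = sqrt(-3 + G)
c = -1 (c = -sqrt(-3 + 4) = -sqrt(1) = -1*1 = -1)
(b(-4, -1 + 3) + c)*(-46) = (5 - 1)*(-46) = 4*(-46) = -184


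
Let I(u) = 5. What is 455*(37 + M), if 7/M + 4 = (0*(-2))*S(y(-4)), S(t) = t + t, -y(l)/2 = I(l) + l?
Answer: 64155/4 ≈ 16039.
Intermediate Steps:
y(l) = -10 - 2*l (y(l) = -2*(5 + l) = -10 - 2*l)
S(t) = 2*t
M = -7/4 (M = 7/(-4 + (0*(-2))*(2*(-10 - 2*(-4)))) = 7/(-4 + 0*(2*(-10 + 8))) = 7/(-4 + 0*(2*(-2))) = 7/(-4 + 0*(-4)) = 7/(-4 + 0) = 7/(-4) = 7*(-¼) = -7/4 ≈ -1.7500)
455*(37 + M) = 455*(37 - 7/4) = 455*(141/4) = 64155/4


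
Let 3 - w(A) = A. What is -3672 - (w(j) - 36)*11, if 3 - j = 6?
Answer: -3342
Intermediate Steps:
j = -3 (j = 3 - 1*6 = 3 - 6 = -3)
w(A) = 3 - A
-3672 - (w(j) - 36)*11 = -3672 - ((3 - 1*(-3)) - 36)*11 = -3672 - ((3 + 3) - 36)*11 = -3672 - (6 - 36)*11 = -3672 - (-30)*11 = -3672 - 1*(-330) = -3672 + 330 = -3342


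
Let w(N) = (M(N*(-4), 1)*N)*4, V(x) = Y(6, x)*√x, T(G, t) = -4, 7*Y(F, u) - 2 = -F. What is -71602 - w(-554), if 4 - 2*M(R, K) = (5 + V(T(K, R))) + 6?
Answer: -79358 + 8864*I/7 ≈ -79358.0 + 1266.3*I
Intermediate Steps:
Y(F, u) = 2/7 - F/7 (Y(F, u) = 2/7 + (-F)/7 = 2/7 - F/7)
V(x) = -4*√x/7 (V(x) = (2/7 - ⅐*6)*√x = (2/7 - 6/7)*√x = -4*√x/7)
M(R, K) = -7/2 + 4*I/7 (M(R, K) = 2 - ((5 - 8*I/7) + 6)/2 = 2 - (11 - 8*I/7)/2 = 2 + (-11/2 + 4*I/7) = -7/2 + 4*I/7)
w(N) = 4*N*(-7/2 + 4*I/7) (w(N) = ((-7/2 + 4*I/7)*N)*4 = (N*(-7/2 + 4*I/7))*4 = 4*N*(-7/2 + 4*I/7))
-71602 - w(-554) = -71602 - (-554)*(-98 + 16*I)/7 = -71602 - (7756 - 8864*I/7) = -71602 + (-7756 + 8864*I/7) = -79358 + 8864*I/7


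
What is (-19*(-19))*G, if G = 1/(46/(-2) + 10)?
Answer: -361/13 ≈ -27.769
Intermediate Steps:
G = -1/13 (G = 1/(46*(-½) + 10) = 1/(-23 + 10) = 1/(-13) = -1/13 ≈ -0.076923)
(-19*(-19))*G = -19*(-19)*(-1/13) = 361*(-1/13) = -361/13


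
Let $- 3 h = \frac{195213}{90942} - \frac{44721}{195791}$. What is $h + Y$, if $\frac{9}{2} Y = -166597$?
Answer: $- \frac{1977609972897857}{53416875366} \approx -37022.0$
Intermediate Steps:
$Y = - \frac{333194}{9}$ ($Y = \frac{2}{9} \left(-166597\right) = - \frac{333194}{9} \approx -37022.0$)
$h = - \frac{11384643767}{17805625122}$ ($h = - \frac{\frac{195213}{90942} - \frac{44721}{195791}}{3} = - \frac{195213 \cdot \frac{1}{90942} - \frac{44721}{195791}}{3} = - \frac{\frac{65071}{30314} - \frac{44721}{195791}}{3} = \left(- \frac{1}{3}\right) \frac{11384643767}{5935208374} = - \frac{11384643767}{17805625122} \approx -0.63938$)
$h + Y = - \frac{11384643767}{17805625122} - \frac{333194}{9} = - \frac{1977609972897857}{53416875366}$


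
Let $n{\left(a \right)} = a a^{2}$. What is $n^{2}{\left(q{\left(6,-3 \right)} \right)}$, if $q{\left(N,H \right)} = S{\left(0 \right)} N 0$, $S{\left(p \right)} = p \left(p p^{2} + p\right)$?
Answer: $0$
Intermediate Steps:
$S{\left(p \right)} = p \left(p + p^{3}\right)$ ($S{\left(p \right)} = p \left(p^{3} + p\right) = p \left(p + p^{3}\right)$)
$q{\left(N,H \right)} = 0$ ($q{\left(N,H \right)} = \left(0^{2} + 0^{4}\right) N 0 = \left(0 + 0\right) N 0 = 0 N 0 = 0 \cdot 0 = 0$)
$n{\left(a \right)} = a^{3}$
$n^{2}{\left(q{\left(6,-3 \right)} \right)} = \left(0^{3}\right)^{2} = 0^{2} = 0$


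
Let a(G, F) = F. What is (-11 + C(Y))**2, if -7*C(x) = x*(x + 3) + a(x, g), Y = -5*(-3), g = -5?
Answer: 116964/49 ≈ 2387.0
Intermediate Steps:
Y = 15
C(x) = 5/7 - x*(3 + x)/7 (C(x) = -(x*(x + 3) - 5)/7 = -(x*(3 + x) - 5)/7 = -(-5 + x*(3 + x))/7 = 5/7 - x*(3 + x)/7)
(-11 + C(Y))**2 = (-11 + (5/7 - 3/7*15 - 1/7*15**2))**2 = (-11 + (5/7 - 45/7 - 1/7*225))**2 = (-11 + (5/7 - 45/7 - 225/7))**2 = (-11 - 265/7)**2 = (-342/7)**2 = 116964/49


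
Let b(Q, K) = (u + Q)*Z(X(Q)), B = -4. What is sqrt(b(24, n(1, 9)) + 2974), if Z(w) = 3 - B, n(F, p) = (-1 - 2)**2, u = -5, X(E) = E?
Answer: sqrt(3107) ≈ 55.740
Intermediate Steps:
n(F, p) = 9 (n(F, p) = (-3)**2 = 9)
Z(w) = 7 (Z(w) = 3 - 1*(-4) = 3 + 4 = 7)
b(Q, K) = -35 + 7*Q (b(Q, K) = (-5 + Q)*7 = -35 + 7*Q)
sqrt(b(24, n(1, 9)) + 2974) = sqrt((-35 + 7*24) + 2974) = sqrt((-35 + 168) + 2974) = sqrt(133 + 2974) = sqrt(3107)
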